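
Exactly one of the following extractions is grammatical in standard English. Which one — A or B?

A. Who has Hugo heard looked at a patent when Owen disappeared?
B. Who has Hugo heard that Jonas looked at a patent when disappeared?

A

In B, the wh-phrase is extracted from inside an adjunct island (introduced by "when"), which blocks movement.
In A, the extraction path crosses only that-complement boundaries, which are transparent.
So A is grammatical.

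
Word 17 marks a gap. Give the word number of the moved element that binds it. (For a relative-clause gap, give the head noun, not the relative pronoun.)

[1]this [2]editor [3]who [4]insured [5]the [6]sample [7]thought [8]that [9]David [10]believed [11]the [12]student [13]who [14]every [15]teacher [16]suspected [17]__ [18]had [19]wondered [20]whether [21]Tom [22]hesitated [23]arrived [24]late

The gap at 17 is the subject of "wondered", inside a relative clause.
The relative pronoun is "who" (word 13); it is bound by the head noun immediately before it.
Its filler is the head noun "student", at word 12.

12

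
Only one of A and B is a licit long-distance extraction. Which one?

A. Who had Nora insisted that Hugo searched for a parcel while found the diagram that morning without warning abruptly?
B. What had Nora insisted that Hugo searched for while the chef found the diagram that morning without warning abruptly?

B

In A, the wh-phrase is extracted from inside an adjunct island (introduced by "while"), which blocks movement.
In B, the extraction path crosses only that-complement boundaries, which are transparent.
So B is grammatical.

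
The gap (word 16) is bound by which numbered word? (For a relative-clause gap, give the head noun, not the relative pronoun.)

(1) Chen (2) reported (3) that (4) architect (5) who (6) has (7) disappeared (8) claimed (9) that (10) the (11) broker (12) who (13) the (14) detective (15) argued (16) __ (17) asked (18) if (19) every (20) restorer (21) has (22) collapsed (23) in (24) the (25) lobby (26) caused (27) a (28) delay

11

The gap at 16 is the subject of "asked", inside a relative clause.
The relative pronoun is "who" (word 12); it is bound by the head noun immediately before it.
Its filler is the head noun "broker", at word 11.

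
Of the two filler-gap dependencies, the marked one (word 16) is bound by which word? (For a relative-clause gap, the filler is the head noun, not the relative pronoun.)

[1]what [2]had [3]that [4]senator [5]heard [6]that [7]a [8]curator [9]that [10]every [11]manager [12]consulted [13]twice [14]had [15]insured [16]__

The marked gap is the direct object of "insured".
Its filler is the fronted wh-phrase "what", at word 1.
(The other dependency links word 8 to a gap after word 12.)

1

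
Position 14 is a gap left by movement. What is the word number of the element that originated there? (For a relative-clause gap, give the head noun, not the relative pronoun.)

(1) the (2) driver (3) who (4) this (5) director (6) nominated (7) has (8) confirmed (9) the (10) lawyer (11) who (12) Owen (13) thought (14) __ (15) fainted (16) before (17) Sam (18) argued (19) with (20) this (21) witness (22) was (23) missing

The gap at 14 is the subject of "fainted", inside a relative clause.
The relative pronoun is "who" (word 11); it is bound by the head noun immediately before it.
Its filler is the head noun "lawyer", at word 10.

10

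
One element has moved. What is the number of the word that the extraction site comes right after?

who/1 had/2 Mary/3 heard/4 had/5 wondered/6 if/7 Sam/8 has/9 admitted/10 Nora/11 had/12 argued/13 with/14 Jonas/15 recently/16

The displaced element is "who" (word 1).
It is linked across 1 clause boundary (Ø).
It functions as the subject of "wondered", so the gap sits immediately after word 4 ("heard").
Base order: Mary had heard that who had wondered if Sam has admitted Nora had argued with Jonas recently.

4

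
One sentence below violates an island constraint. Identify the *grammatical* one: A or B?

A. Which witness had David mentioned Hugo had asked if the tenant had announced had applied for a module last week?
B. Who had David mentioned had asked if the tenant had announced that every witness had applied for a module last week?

B

In A, the wh-phrase is extracted from inside a wh-island (introduced by "if"), which blocks movement.
In B, the extraction path crosses only that-complement boundaries, which are transparent.
So B is grammatical.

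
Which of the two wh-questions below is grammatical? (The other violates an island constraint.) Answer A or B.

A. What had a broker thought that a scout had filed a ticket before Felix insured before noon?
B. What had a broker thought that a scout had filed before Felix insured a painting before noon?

In A, the wh-phrase is extracted from inside an adjunct island (introduced by "before"), which blocks movement.
In B, the extraction path crosses only that-complement boundaries, which are transparent.
So B is grammatical.

B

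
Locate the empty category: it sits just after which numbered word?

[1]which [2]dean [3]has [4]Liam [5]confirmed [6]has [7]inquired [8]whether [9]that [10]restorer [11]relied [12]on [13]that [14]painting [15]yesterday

The displaced element is "which dean" (word 2).
It is linked across 1 clause boundary (Ø).
It functions as the subject of "inquired", so the gap sits immediately after word 5 ("confirmed").
Base order: Liam has confirmed which dean has inquired whether that restorer relied on that painting yesterday.

5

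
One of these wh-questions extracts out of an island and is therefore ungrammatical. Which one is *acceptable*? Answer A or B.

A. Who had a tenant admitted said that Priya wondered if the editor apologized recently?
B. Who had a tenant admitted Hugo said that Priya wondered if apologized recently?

In B, the wh-phrase is extracted from inside a wh-island (introduced by "if"), which blocks movement.
In A, the extraction path crosses only that-complement boundaries, which are transparent.
So A is grammatical.

A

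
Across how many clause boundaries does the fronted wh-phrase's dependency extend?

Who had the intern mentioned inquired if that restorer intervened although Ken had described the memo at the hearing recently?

1

"who" is extracted from the subject of "inquired".
Boundaries crossed, outermost first: [Ø] — 1 in total.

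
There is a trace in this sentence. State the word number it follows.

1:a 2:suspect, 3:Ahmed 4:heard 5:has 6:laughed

The displaced element is "a suspect" (word 2).
It is linked across 1 clause boundary (Ø).
It functions as the subject of "laughed", so the gap sits immediately after word 4 ("heard").
Base order: Ahmed heard that a suspect has laughed.

4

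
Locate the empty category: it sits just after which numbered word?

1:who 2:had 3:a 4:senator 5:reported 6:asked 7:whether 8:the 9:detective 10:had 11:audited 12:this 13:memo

5

The displaced element is "who" (word 1).
It is linked across 1 clause boundary (Ø).
It functions as the subject of "asked", so the gap sits immediately after word 5 ("reported").
Base order: A senator had reported that who asked whether the detective had audited this memo.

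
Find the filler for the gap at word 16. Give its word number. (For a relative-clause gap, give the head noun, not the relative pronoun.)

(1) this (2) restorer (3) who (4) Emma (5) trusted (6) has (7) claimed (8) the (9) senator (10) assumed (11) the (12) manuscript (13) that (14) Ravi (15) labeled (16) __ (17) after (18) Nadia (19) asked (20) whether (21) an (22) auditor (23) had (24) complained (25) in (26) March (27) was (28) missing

The gap at 16 is the object of "labeled", inside a relative clause.
The relative pronoun is "that" (word 13); it is bound by the head noun immediately before it.
Its filler is the head noun "manuscript", at word 12.

12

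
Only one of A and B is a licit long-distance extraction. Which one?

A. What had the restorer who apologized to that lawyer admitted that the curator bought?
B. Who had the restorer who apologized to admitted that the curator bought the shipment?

A

In B, the wh-phrase is extracted from inside a complex-NP island (relative clause) (introduced by "who"), which blocks movement.
In A, the extraction path crosses only that-complement boundaries, which are transparent.
So A is grammatical.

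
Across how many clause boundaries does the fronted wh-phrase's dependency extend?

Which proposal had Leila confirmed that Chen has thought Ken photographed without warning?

"which proposal" is extracted from the object of "photographed".
Boundaries crossed, outermost first: [that], [Ø] — 2 in total.

2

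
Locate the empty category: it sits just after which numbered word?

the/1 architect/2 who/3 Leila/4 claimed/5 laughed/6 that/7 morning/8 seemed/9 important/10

5

The displaced element is "the architect" (word 2).
It is linked across 1 clause boundary (Ø).
It functions as the subject of "laughed", so the gap sits immediately after word 5 ("claimed").
Base order: Leila claimed the architect laughed that morning.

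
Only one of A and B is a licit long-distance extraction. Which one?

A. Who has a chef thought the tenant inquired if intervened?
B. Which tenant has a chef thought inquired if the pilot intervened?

B

In A, the wh-phrase is extracted from inside a wh-island (introduced by "if"), which blocks movement.
In B, the extraction path crosses only that-complement boundaries, which are transparent.
So B is grammatical.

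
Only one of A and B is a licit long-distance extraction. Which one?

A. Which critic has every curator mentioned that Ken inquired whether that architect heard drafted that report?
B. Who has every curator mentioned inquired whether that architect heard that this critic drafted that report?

In A, the wh-phrase is extracted from inside a wh-island (introduced by "whether"), which blocks movement.
In B, the extraction path crosses only that-complement boundaries, which are transparent.
So B is grammatical.

B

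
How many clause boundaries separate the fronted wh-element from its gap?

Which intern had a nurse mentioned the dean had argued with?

"which intern" is extracted from the PP object of "argued".
Boundaries crossed, outermost first: [Ø] — 1 in total.

1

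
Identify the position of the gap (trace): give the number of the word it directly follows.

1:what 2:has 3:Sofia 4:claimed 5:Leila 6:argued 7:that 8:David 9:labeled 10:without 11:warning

The displaced element is "what" (word 1).
It is linked across 2 clause boundaries (Ø → that).
It functions as the direct object of "labeled", so the gap sits immediately after word 9 ("labeled").
Base order: Sofia has claimed Leila argued that David labeled what without warning.

9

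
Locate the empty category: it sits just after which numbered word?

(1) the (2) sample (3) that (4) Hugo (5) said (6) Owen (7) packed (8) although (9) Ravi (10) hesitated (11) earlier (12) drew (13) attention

7

The displaced element is "the sample" (word 2).
It is linked across 1 clause boundary (Ø).
It functions as the direct object of "packed", so the gap sits immediately after word 7 ("packed").
Base order: Hugo said Owen packed the sample although Ravi hesitated earlier.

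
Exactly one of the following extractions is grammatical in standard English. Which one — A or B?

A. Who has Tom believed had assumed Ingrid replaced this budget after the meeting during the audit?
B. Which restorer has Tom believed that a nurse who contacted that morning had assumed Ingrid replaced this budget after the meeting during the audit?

A

In B, the wh-phrase is extracted from inside a complex-NP island (relative clause) (introduced by "who"), which blocks movement.
In A, the extraction path crosses only that-complement boundaries, which are transparent.
So A is grammatical.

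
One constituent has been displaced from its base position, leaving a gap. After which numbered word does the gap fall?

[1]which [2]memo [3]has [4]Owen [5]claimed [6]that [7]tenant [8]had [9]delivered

9

The displaced element is "which memo" (word 2).
It is linked across 1 clause boundary (Ø).
It functions as the direct object of "delivered", so the gap sits immediately after word 9 ("delivered").
Base order: Owen has claimed that tenant had delivered which memo.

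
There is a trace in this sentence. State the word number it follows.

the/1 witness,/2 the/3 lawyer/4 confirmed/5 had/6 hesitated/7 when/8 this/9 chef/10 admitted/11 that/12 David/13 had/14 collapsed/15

The displaced element is "the witness" (word 2).
It is linked across 1 clause boundary (Ø).
It functions as the subject of "hesitated", so the gap sits immediately after word 5 ("confirmed").
Base order: The lawyer confirmed that the witness had hesitated when this chef admitted that David had collapsed.

5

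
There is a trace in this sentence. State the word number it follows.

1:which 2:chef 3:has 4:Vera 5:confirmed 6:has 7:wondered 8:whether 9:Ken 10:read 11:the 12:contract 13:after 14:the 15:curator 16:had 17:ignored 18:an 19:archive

The displaced element is "which chef" (word 2).
It is linked across 1 clause boundary (Ø).
It functions as the subject of "wondered", so the gap sits immediately after word 5 ("confirmed").
Base order: Vera has confirmed that which chef has wondered whether Ken read the contract after the curator had ignored an archive.

5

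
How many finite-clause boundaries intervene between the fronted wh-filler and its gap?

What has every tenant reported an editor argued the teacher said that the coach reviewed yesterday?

"what" is extracted from the object of "reviewed".
Boundaries crossed, outermost first: [Ø], [Ø], [that] — 3 in total.

3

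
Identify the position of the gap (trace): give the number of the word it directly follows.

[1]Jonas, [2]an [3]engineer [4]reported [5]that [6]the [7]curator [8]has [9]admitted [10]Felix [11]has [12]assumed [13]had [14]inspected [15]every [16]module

12

The displaced element is "Jonas" (word 1).
It is linked across 3 clause boundaries (that → Ø → Ø).
It functions as the subject of "inspected", so the gap sits immediately after word 12 ("assumed").
Base order: An engineer reported that the curator has admitted Felix has assumed that Jonas had inspected every module.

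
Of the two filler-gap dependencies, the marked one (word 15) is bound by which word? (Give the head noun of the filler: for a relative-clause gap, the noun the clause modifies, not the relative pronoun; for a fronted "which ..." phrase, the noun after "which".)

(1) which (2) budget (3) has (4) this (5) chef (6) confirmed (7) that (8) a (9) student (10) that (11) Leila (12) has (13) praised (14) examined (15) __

The marked gap is the direct object of "examined".
Its filler is the fronted wh-phrase "which budget", at word 2.
(The other dependency links word 9 to a gap after word 13.)

2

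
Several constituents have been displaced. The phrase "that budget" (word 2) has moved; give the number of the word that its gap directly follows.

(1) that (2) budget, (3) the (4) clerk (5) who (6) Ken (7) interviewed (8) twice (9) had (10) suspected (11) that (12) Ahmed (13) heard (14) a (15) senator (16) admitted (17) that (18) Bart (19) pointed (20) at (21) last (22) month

20

The displaced element is "that budget" (word 2).
It is linked across 3 clause boundaries (that → Ø → that).
It functions as the object of the preposition "at" of "pointed", so the gap sits immediately after word 20 ("at").
Base order: The clerk who Ken interviewed twice had suspected that Ahmed heard a senator admitted that Bart pointed at that budget last month.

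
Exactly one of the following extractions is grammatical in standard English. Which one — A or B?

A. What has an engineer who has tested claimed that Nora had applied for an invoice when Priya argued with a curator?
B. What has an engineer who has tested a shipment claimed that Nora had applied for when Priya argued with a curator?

B

In A, the wh-phrase is extracted from inside a complex-NP island (relative clause) (introduced by "who"), which blocks movement.
In B, the extraction path crosses only that-complement boundaries, which are transparent.
So B is grammatical.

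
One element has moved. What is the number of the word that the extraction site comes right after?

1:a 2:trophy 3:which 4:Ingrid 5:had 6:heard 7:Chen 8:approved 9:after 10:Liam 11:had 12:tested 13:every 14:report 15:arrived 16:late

8

The displaced element is "a trophy" (word 2).
It is linked across 1 clause boundary (Ø).
It functions as the direct object of "approved", so the gap sits immediately after word 8 ("approved").
Base order: Ingrid had heard Chen approved a trophy after Liam had tested every report.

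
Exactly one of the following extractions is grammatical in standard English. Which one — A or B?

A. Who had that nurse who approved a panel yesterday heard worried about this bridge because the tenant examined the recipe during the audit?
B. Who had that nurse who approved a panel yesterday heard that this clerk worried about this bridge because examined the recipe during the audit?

In B, the wh-phrase is extracted from inside an adjunct island (introduced by "because"), which blocks movement.
In A, the extraction path crosses only that-complement boundaries, which are transparent.
So A is grammatical.

A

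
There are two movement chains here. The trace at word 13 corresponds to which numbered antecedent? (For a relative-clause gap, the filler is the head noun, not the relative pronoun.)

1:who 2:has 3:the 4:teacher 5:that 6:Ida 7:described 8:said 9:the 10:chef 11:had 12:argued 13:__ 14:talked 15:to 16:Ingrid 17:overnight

The marked gap is the subject of "talked".
Its filler is the fronted wh-phrase "who", at word 1.
(The other dependency links word 4 to a gap after word 7.)

1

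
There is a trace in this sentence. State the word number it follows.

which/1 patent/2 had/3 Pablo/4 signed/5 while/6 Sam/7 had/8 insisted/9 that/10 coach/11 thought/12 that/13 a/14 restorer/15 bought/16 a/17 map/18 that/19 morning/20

5

The displaced element is "which patent" (word 2).
It functions as the direct object of "signed", so the gap sits immediately after word 5 ("signed").
Base order: Pablo had signed which patent while Sam had insisted that coach thought that a restorer bought a map that morning.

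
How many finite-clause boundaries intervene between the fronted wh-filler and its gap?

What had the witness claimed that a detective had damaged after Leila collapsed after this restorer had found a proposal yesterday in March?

"what" is extracted from the object of "damaged".
Boundaries crossed, outermost first: [that] — 1 in total.

1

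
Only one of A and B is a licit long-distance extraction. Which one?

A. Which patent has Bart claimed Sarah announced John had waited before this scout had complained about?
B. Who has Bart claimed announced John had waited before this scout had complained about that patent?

In A, the wh-phrase is extracted from inside an adjunct island (introduced by "before"), which blocks movement.
In B, the extraction path crosses only that-complement boundaries, which are transparent.
So B is grammatical.

B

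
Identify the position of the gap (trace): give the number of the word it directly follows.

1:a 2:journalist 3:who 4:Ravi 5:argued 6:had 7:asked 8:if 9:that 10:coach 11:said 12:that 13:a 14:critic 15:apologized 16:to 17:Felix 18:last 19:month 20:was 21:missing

The displaced element is "a journalist" (word 2).
It is linked across 1 clause boundary (Ø).
It functions as the subject of "asked", so the gap sits immediately after word 5 ("argued").
Base order: Ravi argued that a journalist had asked if that coach said that a critic apologized to Felix last month.

5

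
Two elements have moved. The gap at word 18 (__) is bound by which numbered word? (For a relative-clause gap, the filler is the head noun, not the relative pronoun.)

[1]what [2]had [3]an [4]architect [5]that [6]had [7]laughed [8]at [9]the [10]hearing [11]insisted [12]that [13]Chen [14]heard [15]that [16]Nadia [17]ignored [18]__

1

The marked gap is the direct object of "ignored".
Its filler is the fronted wh-phrase "what", at word 1.
(The other dependency links word 4 to a gap after word 5.)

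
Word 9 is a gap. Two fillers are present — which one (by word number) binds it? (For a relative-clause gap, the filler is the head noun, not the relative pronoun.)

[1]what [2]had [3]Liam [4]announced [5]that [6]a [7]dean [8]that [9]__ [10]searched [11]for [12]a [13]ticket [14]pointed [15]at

The marked gap is inside the relative clause, the subject of "searched".
Its filler is the head noun "dean" (via "that"), at word 7.
(The other dependency links word 1 to a gap after word 15.)

7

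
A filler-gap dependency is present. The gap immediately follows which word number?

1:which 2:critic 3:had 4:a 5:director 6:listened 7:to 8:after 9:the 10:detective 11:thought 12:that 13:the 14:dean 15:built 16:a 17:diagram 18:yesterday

The displaced element is "which critic" (word 2).
It functions as the object of the preposition "to" of "listened", so the gap sits immediately after word 7 ("to").
Base order: A director had listened to which critic after the detective thought that the dean built a diagram yesterday.

7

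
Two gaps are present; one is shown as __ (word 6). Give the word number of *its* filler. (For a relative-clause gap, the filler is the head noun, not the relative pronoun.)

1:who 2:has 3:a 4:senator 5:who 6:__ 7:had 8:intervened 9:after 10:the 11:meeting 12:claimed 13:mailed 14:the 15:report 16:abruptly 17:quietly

The marked gap is inside the relative clause, the subject of "intervened".
Its filler is the head noun "senator" (via "who"), at word 4.
(The other dependency links word 1 to a gap after word 12.)

4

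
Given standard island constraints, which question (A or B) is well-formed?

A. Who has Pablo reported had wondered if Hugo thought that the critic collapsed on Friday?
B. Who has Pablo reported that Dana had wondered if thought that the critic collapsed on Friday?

A

In B, the wh-phrase is extracted from inside a wh-island (introduced by "if"), which blocks movement.
In A, the extraction path crosses only that-complement boundaries, which are transparent.
So A is grammatical.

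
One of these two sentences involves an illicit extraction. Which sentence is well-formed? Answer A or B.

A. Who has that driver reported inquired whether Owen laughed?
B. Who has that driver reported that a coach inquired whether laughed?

A

In B, the wh-phrase is extracted from inside a wh-island (introduced by "whether"), which blocks movement.
In A, the extraction path crosses only that-complement boundaries, which are transparent.
So A is grammatical.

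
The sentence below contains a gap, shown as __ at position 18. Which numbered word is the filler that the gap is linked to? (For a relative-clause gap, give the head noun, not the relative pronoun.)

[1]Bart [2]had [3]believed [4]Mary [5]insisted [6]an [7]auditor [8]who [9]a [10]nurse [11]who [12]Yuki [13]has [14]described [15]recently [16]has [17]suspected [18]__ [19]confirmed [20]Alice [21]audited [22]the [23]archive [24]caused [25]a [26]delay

7

The gap at 18 is the subject of "confirmed", inside a relative clause.
The relative pronoun is "who" (word 8); it is bound by the head noun immediately before it.
Its filler is the head noun "auditor", at word 7.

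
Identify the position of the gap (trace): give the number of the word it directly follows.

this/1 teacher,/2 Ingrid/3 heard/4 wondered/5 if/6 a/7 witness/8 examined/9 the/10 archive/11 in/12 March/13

4

The displaced element is "this teacher" (word 2).
It is linked across 1 clause boundary (Ø).
It functions as the subject of "wondered", so the gap sits immediately after word 4 ("heard").
Base order: Ingrid heard that this teacher wondered if a witness examined the archive in March.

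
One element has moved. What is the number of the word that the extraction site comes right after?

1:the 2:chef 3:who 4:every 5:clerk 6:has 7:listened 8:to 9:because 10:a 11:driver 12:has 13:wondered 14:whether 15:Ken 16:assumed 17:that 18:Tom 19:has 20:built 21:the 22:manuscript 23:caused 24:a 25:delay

8

The displaced element is "the chef" (word 2).
It functions as the object of the preposition "to" of "listened", so the gap sits immediately after word 8 ("to").
Base order: Every clerk has listened to the chef because a driver has wondered whether Ken assumed that Tom has built the manuscript.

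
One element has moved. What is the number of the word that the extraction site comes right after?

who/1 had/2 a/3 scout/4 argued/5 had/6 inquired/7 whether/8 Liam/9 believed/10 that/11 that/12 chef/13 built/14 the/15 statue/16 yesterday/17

5

The displaced element is "who" (word 1).
It is linked across 1 clause boundary (Ø).
It functions as the subject of "inquired", so the gap sits immediately after word 5 ("argued").
Base order: A scout had argued that who had inquired whether Liam believed that that chef built the statue yesterday.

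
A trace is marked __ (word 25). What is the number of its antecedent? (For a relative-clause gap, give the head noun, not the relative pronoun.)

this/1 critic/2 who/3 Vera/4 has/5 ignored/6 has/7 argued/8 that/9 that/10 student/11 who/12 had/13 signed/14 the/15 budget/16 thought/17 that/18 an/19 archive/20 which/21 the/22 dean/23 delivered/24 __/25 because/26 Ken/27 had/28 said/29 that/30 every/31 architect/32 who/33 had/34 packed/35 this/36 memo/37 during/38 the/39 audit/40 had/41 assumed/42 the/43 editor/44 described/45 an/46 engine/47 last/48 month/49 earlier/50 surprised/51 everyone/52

The gap at 25 is the object of "delivered", inside a relative clause.
The relative pronoun is "which" (word 21); it is bound by the head noun immediately before it.
Its filler is the head noun "archive", at word 20.

20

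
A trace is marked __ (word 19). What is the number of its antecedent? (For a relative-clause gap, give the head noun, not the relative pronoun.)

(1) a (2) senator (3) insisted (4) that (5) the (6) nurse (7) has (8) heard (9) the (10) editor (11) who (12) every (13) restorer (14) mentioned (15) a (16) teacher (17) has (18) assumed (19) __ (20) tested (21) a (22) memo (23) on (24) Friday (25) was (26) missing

The gap at 19 is the subject of "tested", inside a relative clause.
The relative pronoun is "who" (word 11); it is bound by the head noun immediately before it.
Its filler is the head noun "editor", at word 10.

10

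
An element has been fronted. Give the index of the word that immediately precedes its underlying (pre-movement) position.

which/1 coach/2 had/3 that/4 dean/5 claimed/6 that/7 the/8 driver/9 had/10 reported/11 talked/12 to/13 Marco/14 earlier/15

The displaced element is "which coach" (word 2).
It is linked across 2 clause boundaries (that → Ø).
It functions as the subject of "talked", so the gap sits immediately after word 11 ("reported").
Base order: That dean had claimed that the driver had reported that which coach talked to Marco earlier.

11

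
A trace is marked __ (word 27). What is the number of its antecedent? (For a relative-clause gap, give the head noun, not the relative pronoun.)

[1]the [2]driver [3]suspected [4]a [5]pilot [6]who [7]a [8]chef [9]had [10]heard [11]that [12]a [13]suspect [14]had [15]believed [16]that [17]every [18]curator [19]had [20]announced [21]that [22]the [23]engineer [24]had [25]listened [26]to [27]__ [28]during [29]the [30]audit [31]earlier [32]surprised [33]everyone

The gap at 27 is the prepositional object of "listened", inside a relative clause.
The relative pronoun is "who" (word 6); it is bound by the head noun immediately before it.
Its filler is the head noun "pilot", at word 5.

5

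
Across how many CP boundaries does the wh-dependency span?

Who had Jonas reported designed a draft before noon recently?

1

"who" is extracted from the subject of "designed".
Boundaries crossed, outermost first: [Ø] — 1 in total.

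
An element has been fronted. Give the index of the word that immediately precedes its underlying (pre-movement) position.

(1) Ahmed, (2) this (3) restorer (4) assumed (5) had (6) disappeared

The displaced element is "Ahmed" (word 1).
It is linked across 1 clause boundary (Ø).
It functions as the subject of "disappeared", so the gap sits immediately after word 4 ("assumed").
Base order: This restorer assumed that Ahmed had disappeared.

4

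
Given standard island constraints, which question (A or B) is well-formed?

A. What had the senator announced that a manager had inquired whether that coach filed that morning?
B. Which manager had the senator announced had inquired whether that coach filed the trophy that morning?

B

In A, the wh-phrase is extracted from inside a wh-island (introduced by "whether"), which blocks movement.
In B, the extraction path crosses only that-complement boundaries, which are transparent.
So B is grammatical.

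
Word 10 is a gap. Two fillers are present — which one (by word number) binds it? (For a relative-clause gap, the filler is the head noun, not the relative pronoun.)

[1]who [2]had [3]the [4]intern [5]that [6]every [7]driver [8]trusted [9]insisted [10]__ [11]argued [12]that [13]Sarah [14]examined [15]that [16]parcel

The marked gap is the subject of "argued".
Its filler is the fronted wh-phrase "who", at word 1.
(The other dependency links word 4 to a gap after word 8.)

1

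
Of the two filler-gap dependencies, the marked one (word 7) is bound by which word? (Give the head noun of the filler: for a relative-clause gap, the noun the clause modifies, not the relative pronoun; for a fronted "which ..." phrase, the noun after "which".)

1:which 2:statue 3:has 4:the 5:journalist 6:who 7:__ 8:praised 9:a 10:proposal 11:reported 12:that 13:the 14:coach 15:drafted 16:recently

The marked gap is inside the relative clause, the subject of "praised".
Its filler is the head noun "journalist" (via "who"), at word 5.
(The other dependency links word 2 to a gap after word 15.)

5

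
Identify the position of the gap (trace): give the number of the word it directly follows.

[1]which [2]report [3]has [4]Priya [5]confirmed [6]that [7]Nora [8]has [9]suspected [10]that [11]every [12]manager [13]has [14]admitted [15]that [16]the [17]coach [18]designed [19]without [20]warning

The displaced element is "which report" (word 2).
It is linked across 3 clause boundaries (that → that → that).
It functions as the direct object of "designed", so the gap sits immediately after word 18 ("designed").
Base order: Priya has confirmed that Nora has suspected that every manager has admitted that the coach designed which report without warning.

18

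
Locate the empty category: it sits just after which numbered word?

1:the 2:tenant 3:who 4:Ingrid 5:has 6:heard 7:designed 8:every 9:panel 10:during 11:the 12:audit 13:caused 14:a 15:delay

The displaced element is "the tenant" (word 2).
It is linked across 1 clause boundary (Ø).
It functions as the subject of "designed", so the gap sits immediately after word 6 ("heard").
Base order: Ingrid has heard the tenant designed every panel during the audit.

6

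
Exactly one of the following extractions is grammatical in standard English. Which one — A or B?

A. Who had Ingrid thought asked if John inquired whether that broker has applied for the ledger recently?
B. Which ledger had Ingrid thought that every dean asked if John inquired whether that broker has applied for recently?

A

In B, the wh-phrase is extracted from inside a wh-island (introduced by "if"), which blocks movement.
In A, the extraction path crosses only that-complement boundaries, which are transparent.
So A is grammatical.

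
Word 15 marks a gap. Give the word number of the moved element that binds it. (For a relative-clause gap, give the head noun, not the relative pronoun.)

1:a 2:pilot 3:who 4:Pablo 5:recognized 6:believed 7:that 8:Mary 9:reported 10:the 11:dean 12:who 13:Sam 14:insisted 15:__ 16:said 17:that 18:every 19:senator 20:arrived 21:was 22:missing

The gap at 15 is the subject of "said", inside a relative clause.
The relative pronoun is "who" (word 12); it is bound by the head noun immediately before it.
Its filler is the head noun "dean", at word 11.

11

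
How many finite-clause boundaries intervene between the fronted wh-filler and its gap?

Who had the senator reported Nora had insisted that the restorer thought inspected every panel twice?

"who" is extracted from the subject of "inspected".
Boundaries crossed, outermost first: [Ø], [that], [Ø] — 3 in total.

3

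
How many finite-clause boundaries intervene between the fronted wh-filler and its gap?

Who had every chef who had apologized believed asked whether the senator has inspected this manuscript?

"who" is extracted from the subject of "asked".
Boundaries crossed, outermost first: [Ø] — 1 in total.

1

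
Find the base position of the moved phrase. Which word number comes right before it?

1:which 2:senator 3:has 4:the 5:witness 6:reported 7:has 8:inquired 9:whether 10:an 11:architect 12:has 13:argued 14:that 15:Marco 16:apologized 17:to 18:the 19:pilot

6

The displaced element is "which senator" (word 2).
It is linked across 1 clause boundary (Ø).
It functions as the subject of "inquired", so the gap sits immediately after word 6 ("reported").
Base order: The witness has reported which senator has inquired whether an architect has argued that Marco apologized to the pilot.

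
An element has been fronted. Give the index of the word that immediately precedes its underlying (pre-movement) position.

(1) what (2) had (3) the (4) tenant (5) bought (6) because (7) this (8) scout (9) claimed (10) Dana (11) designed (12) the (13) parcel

5

The displaced element is "what" (word 1).
It functions as the direct object of "bought", so the gap sits immediately after word 5 ("bought").
Base order: The tenant had bought what because this scout claimed Dana designed the parcel.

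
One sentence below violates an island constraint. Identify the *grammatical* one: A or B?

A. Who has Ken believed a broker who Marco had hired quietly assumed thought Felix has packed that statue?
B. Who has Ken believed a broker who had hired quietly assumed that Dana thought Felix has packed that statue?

In B, the wh-phrase is extracted from inside a complex-NP island (relative clause) (introduced by "who"), which blocks movement.
In A, the extraction path crosses only that-complement boundaries, which are transparent.
So A is grammatical.

A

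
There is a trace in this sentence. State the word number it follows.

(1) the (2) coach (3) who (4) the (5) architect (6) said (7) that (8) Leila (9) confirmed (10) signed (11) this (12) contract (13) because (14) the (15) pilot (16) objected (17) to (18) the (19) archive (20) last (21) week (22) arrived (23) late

The displaced element is "the coach" (word 2).
It is linked across 2 clause boundaries (that → Ø).
It functions as the subject of "signed", so the gap sits immediately after word 9 ("confirmed").
Base order: The architect said that Leila confirmed that the coach signed this contract because the pilot objected to the archive last week.

9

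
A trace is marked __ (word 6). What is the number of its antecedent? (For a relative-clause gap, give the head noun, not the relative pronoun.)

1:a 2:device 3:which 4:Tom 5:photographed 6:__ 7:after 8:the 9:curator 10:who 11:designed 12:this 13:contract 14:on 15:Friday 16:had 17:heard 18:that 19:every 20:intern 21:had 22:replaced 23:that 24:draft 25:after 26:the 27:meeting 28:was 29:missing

The gap at 6 is the object of "photographed", inside a relative clause.
The relative pronoun is "which" (word 3); it is bound by the head noun immediately before it.
Its filler is the head noun "device", at word 2.

2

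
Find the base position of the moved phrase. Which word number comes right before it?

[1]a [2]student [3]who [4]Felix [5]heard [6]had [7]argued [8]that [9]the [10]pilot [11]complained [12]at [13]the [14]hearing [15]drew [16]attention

The displaced element is "a student" (word 2).
It is linked across 1 clause boundary (Ø).
It functions as the subject of "argued", so the gap sits immediately after word 5 ("heard").
Base order: Felix heard that a student had argued that the pilot complained at the hearing.

5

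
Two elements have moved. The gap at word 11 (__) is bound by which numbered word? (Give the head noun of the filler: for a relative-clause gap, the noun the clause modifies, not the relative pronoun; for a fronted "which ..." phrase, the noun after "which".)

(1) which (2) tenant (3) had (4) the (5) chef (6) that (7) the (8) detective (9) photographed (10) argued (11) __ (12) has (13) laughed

2

The marked gap is the subject of "laughed".
Its filler is the fronted wh-phrase "which tenant", at word 2.
(The other dependency links word 5 to a gap after word 9.)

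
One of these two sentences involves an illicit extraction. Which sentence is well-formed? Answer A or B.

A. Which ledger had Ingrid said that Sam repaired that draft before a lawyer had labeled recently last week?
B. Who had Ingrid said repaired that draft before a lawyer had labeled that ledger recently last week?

B

In A, the wh-phrase is extracted from inside an adjunct island (introduced by "before"), which blocks movement.
In B, the extraction path crosses only that-complement boundaries, which are transparent.
So B is grammatical.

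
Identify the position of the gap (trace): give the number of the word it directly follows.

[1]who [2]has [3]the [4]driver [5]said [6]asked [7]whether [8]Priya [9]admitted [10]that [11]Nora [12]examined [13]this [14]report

5

The displaced element is "who" (word 1).
It is linked across 1 clause boundary (Ø).
It functions as the subject of "asked", so the gap sits immediately after word 5 ("said").
Base order: The driver has said that who asked whether Priya admitted that Nora examined this report.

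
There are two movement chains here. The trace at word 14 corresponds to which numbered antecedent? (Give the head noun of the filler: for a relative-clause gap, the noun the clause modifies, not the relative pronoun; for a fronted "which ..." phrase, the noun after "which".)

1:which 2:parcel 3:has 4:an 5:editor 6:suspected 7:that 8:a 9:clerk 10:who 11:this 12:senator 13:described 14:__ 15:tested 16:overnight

9

The marked gap is inside the relative clause, the direct object of "described".
Its filler is the head noun "clerk" (via "who"), at word 9.
(The other dependency links word 2 to a gap after word 15.)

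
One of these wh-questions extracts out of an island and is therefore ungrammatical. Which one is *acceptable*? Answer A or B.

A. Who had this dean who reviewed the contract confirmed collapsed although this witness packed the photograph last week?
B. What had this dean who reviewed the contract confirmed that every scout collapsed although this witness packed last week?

In B, the wh-phrase is extracted from inside an adjunct island (introduced by "although"), which blocks movement.
In A, the extraction path crosses only that-complement boundaries, which are transparent.
So A is grammatical.

A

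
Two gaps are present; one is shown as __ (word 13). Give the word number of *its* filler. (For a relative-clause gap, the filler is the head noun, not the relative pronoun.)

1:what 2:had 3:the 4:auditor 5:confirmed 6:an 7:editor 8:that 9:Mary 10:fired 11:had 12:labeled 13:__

The marked gap is the direct object of "labeled".
Its filler is the fronted wh-phrase "what", at word 1.
(The other dependency links word 7 to a gap after word 10.)

1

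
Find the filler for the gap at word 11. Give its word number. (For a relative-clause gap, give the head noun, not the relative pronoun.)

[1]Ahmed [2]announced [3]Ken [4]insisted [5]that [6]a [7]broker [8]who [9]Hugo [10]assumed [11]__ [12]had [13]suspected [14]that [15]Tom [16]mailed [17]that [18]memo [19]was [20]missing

The gap at 11 is the subject of "suspected", inside a relative clause.
The relative pronoun is "who" (word 8); it is bound by the head noun immediately before it.
Its filler is the head noun "broker", at word 7.

7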